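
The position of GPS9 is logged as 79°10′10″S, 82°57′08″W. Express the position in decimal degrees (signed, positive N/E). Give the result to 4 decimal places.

-79.1694°, -82.9522°

lat: 79.1694° S → -79.1694°
lon: 82.9522° W → -82.9522°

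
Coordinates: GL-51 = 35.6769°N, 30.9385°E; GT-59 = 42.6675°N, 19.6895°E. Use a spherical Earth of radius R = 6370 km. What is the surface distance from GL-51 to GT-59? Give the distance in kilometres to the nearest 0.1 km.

Δφ = 6.9906°,  Δλ = -11.2490°
a = sin²(Δφ/2) + cos φ₁ cos φ₂ sin²(Δλ/2) = 0.009454
c = 2·arcsin(√a) = 0.194775 rad = 11.1598°
d = R·c = 6370 × 0.194775 = 1240.7 km

1240.7 km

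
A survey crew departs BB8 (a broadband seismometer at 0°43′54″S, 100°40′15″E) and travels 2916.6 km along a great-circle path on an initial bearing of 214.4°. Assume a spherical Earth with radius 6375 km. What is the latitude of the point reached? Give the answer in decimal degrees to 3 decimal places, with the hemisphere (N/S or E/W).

22.079°S

BB8: φ = -0.73167°, λ = +100.67083°
δ = d/R = 2916.6/6375 = 0.457506 rad
φ₂ = arcsin(sin φ₁ cos δ + cos φ₁ sin δ cos θ)
   = arcsin(-0.01277·0.89716 + 0.99992·0.44171·-0.82511) = -22.07927°
λ₂ = λ₁ + atan2(sin θ sin δ cos φ₁, cos δ − sin φ₁ sin φ₂) = 85.04810°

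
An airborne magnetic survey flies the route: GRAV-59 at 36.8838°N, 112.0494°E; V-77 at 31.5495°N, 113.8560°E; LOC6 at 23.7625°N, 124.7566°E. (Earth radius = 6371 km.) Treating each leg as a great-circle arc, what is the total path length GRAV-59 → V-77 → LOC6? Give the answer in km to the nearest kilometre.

1994 km

GRAV-59→V-77: c = 0.096677 rad, d = 615.93 km
V-77→LOC6: c = 0.216264 rad, d = 1377.82 km
Total = 615.93 + 1377.82 = 1993.75 km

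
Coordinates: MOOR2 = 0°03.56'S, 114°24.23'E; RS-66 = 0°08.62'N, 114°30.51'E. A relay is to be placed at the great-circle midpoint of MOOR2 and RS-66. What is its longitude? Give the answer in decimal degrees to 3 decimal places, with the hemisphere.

MOOR2: φ = -0.05933°, λ = +114.40383°
RS-66: φ = +0.14367°, λ = +114.50850°
Bx = cos φ₂ cos Δλ = 0.999995,  By = cos φ₂ sin Δλ = 0.001827
φₘ = atan2(sin φ₁ + sin φ₂, √((cos φ₁ + Bx)² + By²)) = 0.04217°
λₘ = λ₁ + atan2(By, cos φ₁ + Bx) = 114.45617°

114.456°E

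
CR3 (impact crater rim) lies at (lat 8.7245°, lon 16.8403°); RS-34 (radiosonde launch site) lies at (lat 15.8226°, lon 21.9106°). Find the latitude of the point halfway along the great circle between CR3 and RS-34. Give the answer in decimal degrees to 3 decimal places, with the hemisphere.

Bx = cos φ₂ cos Δλ = 0.958346,  By = cos φ₂ sin Δλ = 0.085029
φₘ = atan2(sin φ₁ + sin φ₂, √((cos φ₁ + Bx)² + By²)) = 12.28521°
λₘ = λ₁ + atan2(By, cos φ₁ + Bx) = 19.34122°

12.285°N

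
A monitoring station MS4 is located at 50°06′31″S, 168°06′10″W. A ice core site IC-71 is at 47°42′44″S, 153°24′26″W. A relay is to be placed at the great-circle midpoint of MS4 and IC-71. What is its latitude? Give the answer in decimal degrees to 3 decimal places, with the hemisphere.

49.144°S

MS4: φ = -50.10861°, λ = -168.10278°
IC-71: φ = -47.71222°, λ = -153.40722°
Bx = cos φ₂ cos Δλ = 0.650844,  By = cos φ₂ sin Δλ = 0.170692
φₘ = atan2(sin φ₁ + sin φ₂, √((cos φ₁ + Bx)² + By²)) = -49.14417°
λₘ = λ₁ + atan2(By, cos φ₁ + Bx) = -160.57779°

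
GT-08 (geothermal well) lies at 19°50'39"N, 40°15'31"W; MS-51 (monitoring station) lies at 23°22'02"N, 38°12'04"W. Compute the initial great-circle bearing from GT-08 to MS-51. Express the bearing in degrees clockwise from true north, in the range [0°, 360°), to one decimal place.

GT-08: φ = +19.84417°, λ = -40.25861°
MS-51: φ = +23.36722°, λ = -38.20111°
Δλ = 2.0575°
y = sin Δλ · cos φ₂ = 0.032958
x = cos φ₁ sin φ₂ − sin φ₁ cos φ₂ cos Δλ = 0.061651
θ = atan2(y, x) = 28.1283° → 28.1283° (mod 360°)

28.1°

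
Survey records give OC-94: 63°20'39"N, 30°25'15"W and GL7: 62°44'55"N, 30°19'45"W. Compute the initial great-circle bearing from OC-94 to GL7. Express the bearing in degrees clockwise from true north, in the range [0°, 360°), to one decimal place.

176.0°

OC-94: φ = +63.34417°, λ = -30.42083°
GL7: φ = +62.74861°, λ = -30.32917°
Δλ = 0.0917°
y = sin Δλ · cos φ₂ = 0.000733
x = cos φ₁ sin φ₂ − sin φ₁ cos φ₂ cos Δλ = -0.010394
θ = atan2(y, x) = 175.9683° → 175.9683° (mod 360°)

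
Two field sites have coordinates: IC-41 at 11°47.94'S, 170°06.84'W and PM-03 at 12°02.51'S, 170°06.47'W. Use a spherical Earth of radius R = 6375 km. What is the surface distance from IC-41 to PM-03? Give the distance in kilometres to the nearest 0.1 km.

27.0 km

IC-41: φ = -11.79900°, λ = -170.11400°
PM-03: φ = -12.04183°, λ = -170.10783°
Δφ = -0.2428°,  Δλ = 0.0062°
a = sin²(Δφ/2) + cos φ₁ cos φ₂ sin²(Δλ/2) = 0.000004
c = 2·arcsin(√a) = 0.004240 rad = 0.2429°
d = R·c = 6375 × 0.004240 = 27.0 km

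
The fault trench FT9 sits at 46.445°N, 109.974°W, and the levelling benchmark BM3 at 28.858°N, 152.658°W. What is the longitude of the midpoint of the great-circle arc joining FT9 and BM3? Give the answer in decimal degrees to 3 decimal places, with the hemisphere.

133.986°W

Bx = cos φ₂ cos Δλ = 0.643818,  By = cos φ₂ sin Δλ = -0.593765
φₘ = atan2(sin φ₁ + sin φ₂, √((cos φ₁ + Bx)² + By²)) = 39.60575°
λₘ = λ₁ + atan2(By, cos φ₁ + Bx) = -133.98598°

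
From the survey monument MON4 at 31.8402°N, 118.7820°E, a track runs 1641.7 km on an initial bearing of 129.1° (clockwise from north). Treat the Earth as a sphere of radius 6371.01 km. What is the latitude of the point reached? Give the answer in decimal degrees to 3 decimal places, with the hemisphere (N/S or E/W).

21.938°N

δ = d/R = 1641.7/6371.01 = 0.257683 rad
φ₂ = arcsin(sin φ₁ cos δ + cos φ₁ sin δ cos θ)
   = arcsin(0.52755·0.96698 + 0.84952·0.25484·-0.63068) = 21.93763°
λ₂ = λ₁ + atan2(sin θ sin δ cos φ₁, cos δ − sin φ₁ sin φ₂) = 131.09231°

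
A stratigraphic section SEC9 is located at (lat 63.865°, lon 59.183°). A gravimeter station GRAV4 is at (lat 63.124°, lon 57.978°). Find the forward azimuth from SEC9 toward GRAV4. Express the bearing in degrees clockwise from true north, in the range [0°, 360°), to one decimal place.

216.5°

Δλ = -1.2050°
y = sin Δλ · cos φ₂ = -0.009507
x = cos φ₁ sin φ₂ − sin φ₁ cos φ₂ cos Δλ = -0.012843
θ = atan2(y, x) = -143.4898° → 216.5102° (mod 360°)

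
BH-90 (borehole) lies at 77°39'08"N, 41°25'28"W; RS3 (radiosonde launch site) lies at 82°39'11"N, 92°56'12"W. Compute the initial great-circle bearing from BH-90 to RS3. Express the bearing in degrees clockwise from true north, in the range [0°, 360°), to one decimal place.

BH-90: φ = +77.65222°, λ = -41.42444°
RS3: φ = +82.65306°, λ = -92.93667°
Δλ = -51.5122°
y = sin Δλ · cos φ₂ = -0.100095
x = cos φ₁ sin φ₂ − sin φ₁ cos φ₂ cos Δλ = 0.134346
θ = atan2(y, x) = -36.6880° → 323.3120° (mod 360°)

323.3°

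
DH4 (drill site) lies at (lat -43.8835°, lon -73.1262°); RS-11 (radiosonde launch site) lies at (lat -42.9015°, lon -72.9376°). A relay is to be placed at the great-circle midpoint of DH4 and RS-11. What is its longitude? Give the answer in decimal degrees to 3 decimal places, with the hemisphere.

73.031°W

Bx = cos φ₂ cos Δλ = 0.732521,  By = cos φ₂ sin Δλ = 0.002411
φₘ = atan2(sin φ₁ + sin φ₂, √((cos φ₁ + Bx)² + By²)) = -43.39254°
λₘ = λ₁ + atan2(By, cos φ₁ + Bx) = -73.03114°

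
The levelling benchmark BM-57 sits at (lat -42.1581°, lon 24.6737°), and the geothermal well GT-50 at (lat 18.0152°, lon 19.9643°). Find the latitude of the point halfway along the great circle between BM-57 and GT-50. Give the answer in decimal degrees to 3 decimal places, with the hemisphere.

12.081°S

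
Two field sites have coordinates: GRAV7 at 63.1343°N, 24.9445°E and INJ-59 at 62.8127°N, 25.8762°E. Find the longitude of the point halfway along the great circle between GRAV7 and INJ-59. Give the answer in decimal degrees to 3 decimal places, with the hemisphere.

25.413°E

Bx = cos φ₂ cos Δλ = 0.456840,  By = cos φ₂ sin Δλ = 0.007429
φₘ = atan2(sin φ₁ + sin φ₂, √((cos φ₁ + Bx)² + By²)) = 62.97427°
λₘ = λ₁ + atan2(By, cos φ₁ + Bx) = 25.41291°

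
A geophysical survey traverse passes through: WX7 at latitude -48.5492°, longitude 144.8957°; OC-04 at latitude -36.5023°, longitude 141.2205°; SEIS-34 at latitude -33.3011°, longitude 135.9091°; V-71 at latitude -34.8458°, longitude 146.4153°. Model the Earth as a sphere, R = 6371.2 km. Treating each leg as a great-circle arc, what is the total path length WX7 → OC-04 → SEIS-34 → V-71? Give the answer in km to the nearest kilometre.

2956 km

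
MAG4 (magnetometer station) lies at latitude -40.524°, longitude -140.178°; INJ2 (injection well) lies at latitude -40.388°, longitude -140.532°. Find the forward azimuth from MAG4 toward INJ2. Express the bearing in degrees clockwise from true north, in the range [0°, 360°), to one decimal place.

Δλ = -0.3540°
y = sin Δλ · cos φ₂ = -0.004706
x = cos φ₁ sin φ₂ − sin φ₁ cos φ₂ cos Δλ = 0.002364
θ = atan2(y, x) = -63.3257° → 296.6743° (mod 360°)

296.7°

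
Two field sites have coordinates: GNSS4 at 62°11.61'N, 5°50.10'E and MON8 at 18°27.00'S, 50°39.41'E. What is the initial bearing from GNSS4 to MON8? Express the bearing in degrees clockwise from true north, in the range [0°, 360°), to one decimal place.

138.0°

GNSS4: φ = +62.19350°, λ = +5.83500°
MON8: φ = -18.45000°, λ = +50.65683°
Δλ = 44.8218°
y = sin Δλ · cos φ₂ = 0.668673
x = cos φ₁ sin φ₂ − sin φ₁ cos φ₂ cos Δλ = -0.742782
θ = atan2(y, x) = 138.0056° → 138.0056° (mod 360°)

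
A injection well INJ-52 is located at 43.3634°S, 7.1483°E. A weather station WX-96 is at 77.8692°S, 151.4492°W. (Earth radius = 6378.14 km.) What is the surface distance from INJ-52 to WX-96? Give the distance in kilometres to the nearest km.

6463 km

Δφ = -34.5058°,  Δλ = -158.5975°
a = sin²(Δφ/2) + cos φ₁ cos φ₂ sin²(Δλ/2) = 0.235475
c = 2·arcsin(√a) = 1.013317 rad = 58.0588°
d = R·c = 6378.14 × 1.013317 = 6463.1 km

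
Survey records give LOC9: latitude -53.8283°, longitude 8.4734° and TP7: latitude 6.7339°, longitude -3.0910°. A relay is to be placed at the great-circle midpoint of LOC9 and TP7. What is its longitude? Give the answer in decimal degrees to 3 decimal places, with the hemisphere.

1.215°E

Bx = cos φ₂ cos Δλ = 0.972941,  By = cos φ₂ sin Δλ = -0.199086
φₘ = atan2(sin φ₁ + sin φ₂, √((cos φ₁ + Bx)² + By²)) = -23.64744°
λₘ = λ₁ + atan2(By, cos φ₁ + Bx) = 1.21515°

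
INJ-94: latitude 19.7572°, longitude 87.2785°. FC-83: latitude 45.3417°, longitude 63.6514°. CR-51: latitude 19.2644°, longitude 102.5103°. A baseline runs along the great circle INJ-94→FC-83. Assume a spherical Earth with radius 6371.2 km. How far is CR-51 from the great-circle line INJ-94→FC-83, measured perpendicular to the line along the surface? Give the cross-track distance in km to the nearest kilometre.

δ₁₃ = central angle INJ-94→CR-51 = 0.250644 rad  (haversine)
θ₁₃ = bearing INJ-94→CR-51 = 89.397°,  θ₁₂ = bearing INJ-94→FC-83 = 328.054°
dₓₜ = R·arcsin(sin δ₁₃ · sin(θ₁₃ − θ₁₂)) = 6371.2·arcsin(0.24803·sin(-238.657°)) = 1359.923 km
|dₓₜ| = 1359.923 km

1360 km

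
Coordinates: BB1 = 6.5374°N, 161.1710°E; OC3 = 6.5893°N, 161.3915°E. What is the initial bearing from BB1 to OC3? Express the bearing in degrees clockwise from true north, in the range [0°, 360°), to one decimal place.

76.7°

Δλ = 0.2205°
y = sin Δλ · cos φ₂ = 0.003823
x = cos φ₁ sin φ₂ − sin φ₁ cos φ₂ cos Δλ = 0.000907
θ = atan2(y, x) = 76.6583° → 76.6583° (mod 360°)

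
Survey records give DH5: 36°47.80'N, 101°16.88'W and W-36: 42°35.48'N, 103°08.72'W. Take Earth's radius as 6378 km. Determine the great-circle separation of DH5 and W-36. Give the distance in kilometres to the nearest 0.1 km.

664.5 km

DH5: φ = +36.79667°, λ = -101.28133°
W-36: φ = +42.59133°, λ = -103.14533°
Δφ = 5.7947°,  Δλ = -1.8640°
a = sin²(Δφ/2) + cos φ₁ cos φ₂ sin²(Δλ/2) = 0.002711
c = 2·arcsin(√a) = 0.104180 rad = 5.9691°
d = R·c = 6378 × 0.104180 = 664.5 km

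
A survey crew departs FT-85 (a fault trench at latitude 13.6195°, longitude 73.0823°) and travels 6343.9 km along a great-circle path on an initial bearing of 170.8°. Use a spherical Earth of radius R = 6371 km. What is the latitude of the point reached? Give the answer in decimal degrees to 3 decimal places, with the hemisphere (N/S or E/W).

δ = d/R = 6343.9/6371 = 0.995746 rad
φ₂ = arcsin(sin φ₁ cos δ + cos φ₁ sin δ cos θ)
   = arcsin(0.23547·0.54388 + 0.97188·0.83917·-0.98714) = -42.61036°
λ₂ = λ₁ + atan2(sin θ sin δ cos φ₁, cos δ − sin φ₁ sin φ₂) = 83.58594°

42.610°S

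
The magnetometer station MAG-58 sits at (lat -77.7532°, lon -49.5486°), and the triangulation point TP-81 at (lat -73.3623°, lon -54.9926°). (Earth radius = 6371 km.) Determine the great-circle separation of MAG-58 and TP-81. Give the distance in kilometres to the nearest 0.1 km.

510.5 km

Δφ = 4.3909°,  Δλ = -5.4440°
a = sin²(Δφ/2) + cos φ₁ cos φ₂ sin²(Δλ/2) = 0.001605
c = 2·arcsin(√a) = 0.080134 rad = 4.5914°
d = R·c = 6371 × 0.080134 = 510.5 km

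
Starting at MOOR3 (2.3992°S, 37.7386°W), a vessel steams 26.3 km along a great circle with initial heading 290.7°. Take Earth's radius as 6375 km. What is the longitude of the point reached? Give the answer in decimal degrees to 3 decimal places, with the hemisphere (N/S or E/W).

δ = d/R = 26.3/6375 = 0.004125 rad
φ₂ = arcsin(sin φ₁ cos δ + cos φ₁ sin δ cos θ)
   = arcsin(-0.04186·0.99999 + 0.99912·0.00413·0.35347) = -2.31563°
λ₂ = λ₁ + atan2(sin θ sin δ cos φ₁, cos δ − sin φ₁ sin φ₂) = -37.95989°

37.960°W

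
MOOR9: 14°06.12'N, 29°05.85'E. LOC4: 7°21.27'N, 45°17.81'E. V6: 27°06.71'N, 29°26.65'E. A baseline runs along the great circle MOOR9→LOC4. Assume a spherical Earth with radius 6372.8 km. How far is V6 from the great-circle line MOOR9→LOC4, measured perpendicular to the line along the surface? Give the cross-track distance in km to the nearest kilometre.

MOOR9: φ = +14.10200°, λ = +29.09750°
LOC4: φ = +7.35450°, λ = +45.29683°
V6: φ = +27.11183°, λ = +29.44417°
δ₁₃ = central angle MOOR9→V6 = 0.227135 rad  (haversine)
θ₁₃ = bearing MOOR9→V6 = 1.370°,  θ₁₂ = bearing MOOR9→LOC4 = 111.305°
dₓₜ = R·arcsin(sin δ₁₃ · sin(θ₁₃ − θ₁₂)) = 6372.8·arcsin(0.22519·sin(-109.934°)) = -1359.373 km
|dₓₜ| = 1359.373 km

1359 km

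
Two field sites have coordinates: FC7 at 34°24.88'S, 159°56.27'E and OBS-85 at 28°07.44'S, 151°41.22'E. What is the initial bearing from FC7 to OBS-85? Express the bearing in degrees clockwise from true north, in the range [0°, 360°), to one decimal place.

FC7: φ = -34.41467°, λ = +159.93783°
OBS-85: φ = -28.12400°, λ = +151.68700°
Δλ = -8.2508°
y = sin Δλ · cos φ₂ = -0.126563
x = cos φ₁ sin φ₂ − sin φ₁ cos φ₂ cos Δλ = 0.104413
θ = atan2(y, x) = -50.4777° → 309.5223° (mod 360°)

309.5°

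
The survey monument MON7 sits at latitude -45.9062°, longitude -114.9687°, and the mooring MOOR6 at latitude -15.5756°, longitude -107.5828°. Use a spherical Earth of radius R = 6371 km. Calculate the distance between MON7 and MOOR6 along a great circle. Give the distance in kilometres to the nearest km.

3442 km

Δφ = 30.3306°,  Δλ = 7.3859°
a = sin²(Δφ/2) + cos φ₁ cos φ₂ sin²(Δλ/2) = 0.071218
c = 2·arcsin(√a) = 0.540280 rad = 30.9558°
d = R·c = 6371 × 0.540280 = 3442.1 km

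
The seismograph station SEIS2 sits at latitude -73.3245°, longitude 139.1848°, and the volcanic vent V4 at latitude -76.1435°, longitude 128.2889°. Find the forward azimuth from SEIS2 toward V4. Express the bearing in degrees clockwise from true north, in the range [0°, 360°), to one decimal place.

220.3°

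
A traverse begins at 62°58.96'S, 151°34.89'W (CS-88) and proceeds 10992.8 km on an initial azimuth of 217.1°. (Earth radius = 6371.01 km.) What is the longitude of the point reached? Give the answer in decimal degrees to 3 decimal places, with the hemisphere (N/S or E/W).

CS-88: φ = -62.98267°, λ = -151.58150°
δ = d/R = 10992.8/6371.01 = 1.725441 rad
φ₂ = arcsin(sin φ₁ cos δ + cos φ₁ sin δ cos θ)
   = arcsin(-0.89087·-0.15403 + 0.45426·0.98807·-0.79758) = -12.75411°
λ₂ = λ₁ + atan2(sin θ sin δ cos φ₁, cos δ − sin φ₁ sin φ₂) = 66.08666°

66.087°E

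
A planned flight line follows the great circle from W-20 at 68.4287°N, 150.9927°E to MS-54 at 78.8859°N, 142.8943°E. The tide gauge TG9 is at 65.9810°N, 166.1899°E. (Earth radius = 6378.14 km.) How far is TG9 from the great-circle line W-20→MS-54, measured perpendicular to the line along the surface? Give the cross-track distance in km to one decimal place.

646.8 km

δ₁₃ = central angle W-20→TG9 = 0.110924 rad  (haversine)
θ₁₃ = bearing W-20→TG9 = 105.440°,  θ₁₂ = bearing W-20→MS-54 = 351.573°
dₓₜ = R·arcsin(sin δ₁₃ · sin(θ₁₃ − θ₁₂)) = 6378.14·arcsin(0.11070·sin(-246.133°)) = 646.774 km
|dₓₜ| = 646.774 km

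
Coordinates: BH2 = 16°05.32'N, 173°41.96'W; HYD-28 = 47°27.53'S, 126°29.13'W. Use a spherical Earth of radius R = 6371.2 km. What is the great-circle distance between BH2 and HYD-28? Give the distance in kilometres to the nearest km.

8483 km

BH2: φ = +16.08867°, λ = -173.69933°
HYD-28: φ = -47.45883°, λ = -126.48550°
Δφ = -63.5475°,  Δλ = 47.2138°
a = sin²(Δφ/2) + cos φ₁ cos φ₂ sin²(Δλ/2) = 0.381453
c = 2·arcsin(√a) = 1.331424 rad = 76.2850°
d = R·c = 6371.2 × 1.331424 = 8482.8 km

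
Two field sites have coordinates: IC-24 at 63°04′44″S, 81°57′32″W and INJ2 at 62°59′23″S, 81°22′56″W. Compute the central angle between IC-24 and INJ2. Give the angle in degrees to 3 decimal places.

IC-24: φ = -63.07889°, λ = -81.95889°
INJ2: φ = -62.98972°, λ = -81.38222°
Δφ = 0.0892°,  Δλ = 0.5767°
a = sin²(Δφ/2) + cos φ₁ cos φ₂ sin²(Δλ/2) = 0.000006
c = 2·arcsin(√a) = 0.004822 rad = 0.2763°

0.276°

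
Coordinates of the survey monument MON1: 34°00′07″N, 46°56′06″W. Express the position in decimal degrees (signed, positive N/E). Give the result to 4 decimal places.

+34.0019°, -46.9350°

lat: 34.0019° N → +34.0019°
lon: 46.9350° W → -46.9350°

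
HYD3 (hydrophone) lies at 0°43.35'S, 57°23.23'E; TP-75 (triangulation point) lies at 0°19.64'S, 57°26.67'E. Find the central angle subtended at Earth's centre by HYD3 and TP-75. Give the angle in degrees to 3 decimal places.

HYD3: φ = -0.72250°, λ = +57.38717°
TP-75: φ = -0.32733°, λ = +57.44450°
Δφ = 0.3952°,  Δλ = 0.0573°
a = sin²(Δφ/2) + cos φ₁ cos φ₂ sin²(Δλ/2) = 0.000012
c = 2·arcsin(√a) = 0.006969 rad = 0.3993°

0.399°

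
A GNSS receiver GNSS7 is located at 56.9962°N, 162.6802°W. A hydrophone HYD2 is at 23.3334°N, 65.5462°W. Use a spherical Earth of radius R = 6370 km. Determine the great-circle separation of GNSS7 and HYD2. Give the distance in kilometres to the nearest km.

Δφ = -33.6628°,  Δλ = 97.1340°
a = sin²(Δφ/2) + cos φ₁ cos φ₂ sin²(Δλ/2) = 0.364973
c = 2·arcsin(√a) = 1.297348 rad = 74.3325°
d = R·c = 6370 × 1.297348 = 8264.1 km

8264 km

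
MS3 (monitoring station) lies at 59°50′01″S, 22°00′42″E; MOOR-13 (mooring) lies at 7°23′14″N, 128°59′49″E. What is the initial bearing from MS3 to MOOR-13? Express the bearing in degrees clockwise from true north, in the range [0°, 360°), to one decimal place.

101.1°

MS3: φ = -59.83361°, λ = +22.01167°
MOOR-13: φ = +7.38722°, λ = +128.99694°
Δλ = 106.9853°
y = sin Δλ · cos φ₂ = 0.948442
x = cos φ₁ sin φ₂ − sin φ₁ cos φ₂ cos Δλ = -0.185857
θ = atan2(y, x) = 101.0872° → 101.0872° (mod 360°)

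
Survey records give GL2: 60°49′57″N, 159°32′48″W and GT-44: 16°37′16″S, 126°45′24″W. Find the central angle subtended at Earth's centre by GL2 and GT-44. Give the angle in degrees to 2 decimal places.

81.79°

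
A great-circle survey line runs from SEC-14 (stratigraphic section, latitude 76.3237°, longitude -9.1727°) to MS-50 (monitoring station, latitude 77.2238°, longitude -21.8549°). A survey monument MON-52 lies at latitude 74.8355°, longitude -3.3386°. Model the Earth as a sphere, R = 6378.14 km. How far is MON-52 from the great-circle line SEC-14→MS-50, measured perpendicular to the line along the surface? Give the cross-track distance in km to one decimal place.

77.2 km

δ₁₃ = central angle SEC-14→MON-52 = 0.036269 rad  (haversine)
θ₁₃ = bearing SEC-14→MON-52 = 132.837°,  θ₁₂ = bearing SEC-14→MS-50 = 293.342°
dₓₜ = R·arcsin(sin δ₁₃ · sin(θ₁₃ − θ₁₂)) = 6378.14·arcsin(0.03626·sin(-160.505°)) = -77.185 km
|dₓₜ| = 77.185 km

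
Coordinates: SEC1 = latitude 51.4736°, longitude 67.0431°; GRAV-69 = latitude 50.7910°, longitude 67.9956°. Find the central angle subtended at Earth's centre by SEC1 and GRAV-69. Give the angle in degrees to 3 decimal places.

0.907°

Δφ = -0.6826°,  Δλ = 0.9525°
a = sin²(Δφ/2) + cos φ₁ cos φ₂ sin²(Δλ/2) = 0.000063
c = 2·arcsin(√a) = 0.015835 rad = 0.9073°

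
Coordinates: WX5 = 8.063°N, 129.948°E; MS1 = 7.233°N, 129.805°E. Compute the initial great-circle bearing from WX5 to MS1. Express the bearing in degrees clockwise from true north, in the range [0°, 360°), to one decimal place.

Δλ = -0.1430°
y = sin Δλ · cos φ₂ = -0.002476
x = cos φ₁ sin φ₂ − sin φ₁ cos φ₂ cos Δλ = -0.014485
θ = atan2(y, x) = -170.3002° → 189.6998° (mod 360°)

189.7°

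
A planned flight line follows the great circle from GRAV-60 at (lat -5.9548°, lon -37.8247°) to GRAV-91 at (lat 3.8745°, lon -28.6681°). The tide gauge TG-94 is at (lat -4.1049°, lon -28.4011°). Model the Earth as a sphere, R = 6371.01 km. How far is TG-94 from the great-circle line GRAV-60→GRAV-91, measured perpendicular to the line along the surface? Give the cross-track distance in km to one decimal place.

625.6 km

δ₁₃ = central angle GRAV-60→TG-94 = 0.166982 rad  (haversine)
θ₁₃ = bearing GRAV-60→TG-94 = 79.291°,  θ₁₂ = bearing GRAV-60→GRAV-91 = 43.146°
dₓₜ = R·arcsin(sin δ₁₃ · sin(θ₁₃ − θ₁₂)) = 6371.01·arcsin(0.16621·sin(36.145°)) = 625.586 km
|dₓₜ| = 625.586 km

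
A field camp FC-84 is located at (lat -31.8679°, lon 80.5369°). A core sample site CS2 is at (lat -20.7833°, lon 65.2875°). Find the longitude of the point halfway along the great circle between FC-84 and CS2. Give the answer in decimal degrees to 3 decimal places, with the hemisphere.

72.544°E

Bx = cos φ₂ cos Δλ = 0.902010,  By = cos φ₂ sin Δλ = -0.245906
φₘ = atan2(sin φ₁ + sin φ₂, √((cos φ₁ + Bx)² + By²)) = -26.52792°
λₘ = λ₁ + atan2(By, cos φ₁ + Bx) = 72.54396°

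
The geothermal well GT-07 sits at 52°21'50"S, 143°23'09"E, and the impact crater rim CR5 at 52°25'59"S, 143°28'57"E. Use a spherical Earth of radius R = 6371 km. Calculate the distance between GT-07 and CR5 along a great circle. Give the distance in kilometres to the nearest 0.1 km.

GT-07: φ = -52.36389°, λ = +143.38583°
CR5: φ = -52.43306°, λ = +143.48250°
Δφ = -0.0692°,  Δλ = 0.0967°
a = sin²(Δφ/2) + cos φ₁ cos φ₂ sin²(Δλ/2) = 0.000001
c = 2·arcsin(√a) = 0.001587 rad = 0.0909°
d = R·c = 6371 × 0.001587 = 10.1 km

10.1 km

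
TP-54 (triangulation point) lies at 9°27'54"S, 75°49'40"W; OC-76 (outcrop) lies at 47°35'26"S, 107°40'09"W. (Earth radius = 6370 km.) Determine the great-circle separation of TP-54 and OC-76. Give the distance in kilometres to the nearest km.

5186 km

TP-54: φ = -9.46500°, λ = -75.82778°
OC-76: φ = -47.59056°, λ = -107.66917°
Δφ = -38.1256°,  Δλ = -31.8414°
a = sin²(Δφ/2) + cos φ₁ cos φ₂ sin²(Δλ/2) = 0.156726
c = 2·arcsin(√a) = 0.814065 rad = 46.6425°
d = R·c = 6370 × 0.814065 = 5185.6 km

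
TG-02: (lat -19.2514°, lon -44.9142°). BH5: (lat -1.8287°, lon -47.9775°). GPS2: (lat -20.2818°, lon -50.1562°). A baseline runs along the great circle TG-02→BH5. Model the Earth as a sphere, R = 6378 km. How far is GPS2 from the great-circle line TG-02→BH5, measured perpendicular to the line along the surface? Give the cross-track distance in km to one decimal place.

δ₁₃ = central angle TG-02→GPS2 = 0.087953 rad  (haversine)
θ₁₃ = bearing TG-02→GPS2 = 257.323°,  θ₁₂ = bearing TG-02→BH5 = 349.870°
dₓₜ = R·arcsin(sin δ₁₃ · sin(θ₁₃ − θ₁₂)) = 6378·arcsin(0.08784·sin(-92.547°)) = -560.406 km
|dₓₜ| = 560.406 km

560.4 km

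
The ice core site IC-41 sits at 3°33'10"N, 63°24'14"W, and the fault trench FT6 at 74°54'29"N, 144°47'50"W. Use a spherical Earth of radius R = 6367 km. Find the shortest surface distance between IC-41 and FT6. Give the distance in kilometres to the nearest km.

9372 km

IC-41: φ = +3.55278°, λ = -63.40389°
FT6: φ = +74.90806°, λ = -144.79722°
Δφ = 71.3553°,  Δλ = -81.3933°
a = sin²(Δφ/2) + cos φ₁ cos φ₂ sin²(Δλ/2) = 0.450640
c = 2·arcsin(√a) = 1.471915 rad = 84.3345°
d = R·c = 6367 × 1.471915 = 9371.7 km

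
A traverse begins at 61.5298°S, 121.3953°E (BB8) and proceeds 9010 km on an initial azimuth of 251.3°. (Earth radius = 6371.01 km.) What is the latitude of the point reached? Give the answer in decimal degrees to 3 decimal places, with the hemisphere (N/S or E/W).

δ = d/R = 9010/6371.01 = 1.414218 rad
φ₂ = arcsin(sin φ₁ cos δ + cos φ₁ sin δ cos θ)
   = arcsin(-0.87907·0.15594 + 0.47670·0.98777·-0.32061) = -16.74110°
λ₂ = λ₁ + atan2(sin θ sin δ cos φ₁, cos δ − sin φ₁ sin φ₂) = 19.09198°

16.741°S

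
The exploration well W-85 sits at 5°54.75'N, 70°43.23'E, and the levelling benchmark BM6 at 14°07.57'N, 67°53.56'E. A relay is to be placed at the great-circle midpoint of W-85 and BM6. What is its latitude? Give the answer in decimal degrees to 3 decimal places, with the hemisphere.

W-85: φ = +5.91250°, λ = +70.72050°
BM6: φ = +14.12617°, λ = +67.89267°
Bx = cos φ₂ cos Δλ = 0.968580,  By = cos φ₂ sin Δλ = -0.047843
φₘ = atan2(sin φ₁ + sin φ₂, √((cos φ₁ + Bx)² + By²)) = 10.02232°
λₘ = λ₁ + atan2(By, cos φ₁ + Bx) = 69.32452°

10.022°N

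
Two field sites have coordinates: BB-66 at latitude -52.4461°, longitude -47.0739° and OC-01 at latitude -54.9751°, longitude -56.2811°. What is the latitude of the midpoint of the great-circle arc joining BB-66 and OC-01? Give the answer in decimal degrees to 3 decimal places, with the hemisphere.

53.799°S

Bx = cos φ₂ cos Δλ = 0.566538,  By = cos φ₂ sin Δλ = -0.091832
φₘ = atan2(sin φ₁ + sin φ₂, √((cos φ₁ + Bx)² + By²)) = -53.79880°
λₘ = λ₁ + atan2(By, cos φ₁ + Bx) = -51.53881°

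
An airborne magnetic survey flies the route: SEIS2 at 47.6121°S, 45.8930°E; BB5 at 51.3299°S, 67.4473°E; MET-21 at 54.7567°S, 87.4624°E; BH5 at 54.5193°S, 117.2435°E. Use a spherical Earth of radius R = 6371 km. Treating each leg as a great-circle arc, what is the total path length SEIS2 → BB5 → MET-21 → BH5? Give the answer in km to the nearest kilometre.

SEIS2→BB5: c = 0.251907 rad, d = 1604.90 km
BB5→MET-21: c = 0.217523 rad, d = 1385.84 km
MET-21→BH5: c = 0.298577 rad, d = 1902.23 km
Total = 1604.90 + 1385.84 + 1902.23 = 4892.97 km

4893 km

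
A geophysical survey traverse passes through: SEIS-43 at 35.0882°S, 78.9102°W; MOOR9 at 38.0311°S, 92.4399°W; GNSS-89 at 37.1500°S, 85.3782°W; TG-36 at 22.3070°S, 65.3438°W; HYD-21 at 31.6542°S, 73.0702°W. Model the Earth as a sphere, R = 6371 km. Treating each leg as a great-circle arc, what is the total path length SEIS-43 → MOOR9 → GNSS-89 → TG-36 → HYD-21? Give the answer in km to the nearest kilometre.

SEIS-43→MOOR9: c = 0.196301 rad, d = 1250.64 km
MOOR9→GNSS-89: c = 0.098840 rad, d = 629.71 km
GNSS-89→TG-36: c = 0.397559 rad, d = 2532.85 km
TG-36→HYD-21: c = 0.202472 rad, d = 1289.95 km
Total = 1250.64 + 629.71 + 2532.85 + 1289.95 = 5703.14 km

5703 km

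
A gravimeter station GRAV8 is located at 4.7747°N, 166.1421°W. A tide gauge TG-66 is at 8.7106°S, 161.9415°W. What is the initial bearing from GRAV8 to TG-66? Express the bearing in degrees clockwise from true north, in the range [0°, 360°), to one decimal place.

162.7°

Δλ = 4.2006°
y = sin Δλ · cos φ₂ = 0.072404
x = cos φ₁ sin φ₂ − sin φ₁ cos φ₂ cos Δλ = -0.232975
θ = atan2(y, x) = 162.7358° → 162.7358° (mod 360°)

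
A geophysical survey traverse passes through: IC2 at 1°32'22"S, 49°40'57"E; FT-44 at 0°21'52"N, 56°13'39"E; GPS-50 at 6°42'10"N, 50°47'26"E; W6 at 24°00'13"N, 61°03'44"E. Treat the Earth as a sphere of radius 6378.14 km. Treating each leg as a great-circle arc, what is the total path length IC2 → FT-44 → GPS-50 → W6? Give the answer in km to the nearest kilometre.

IC2: φ = -1.53944°, λ = +49.68250°
FT-44: φ = +0.36444°, λ = +56.22750°
GPS-50: φ = +6.70278°, λ = +50.79056°
W6: φ = +24.00361°, λ = +61.06222°
IC2→FT-44: c = 0.118956 rad, d = 758.72 km
FT-44→GPS-50: c = 0.145599 rad, d = 928.65 km
GPS-50→W6: c = 0.347533 rad, d = 2216.61 km
Total = 758.72 + 928.65 + 2216.61 = 3903.98 km

3904 km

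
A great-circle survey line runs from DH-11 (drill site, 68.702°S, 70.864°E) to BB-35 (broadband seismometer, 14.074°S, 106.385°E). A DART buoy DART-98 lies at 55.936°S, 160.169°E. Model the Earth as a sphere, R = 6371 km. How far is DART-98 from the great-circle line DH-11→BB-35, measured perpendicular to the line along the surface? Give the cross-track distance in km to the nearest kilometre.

δ₁₃ = central angle DH-11→DART-98 = 0.685184 rad  (haversine)
θ₁₃ = bearing DH-11→DART-98 = 117.741°,  θ₁₂ = bearing DH-11→BB-35 = 41.047°
dₓₜ = R·arcsin(sin δ₁₃ · sin(θ₁₃ − θ₁₂)) = 6371·arcsin(0.63282·sin(76.694°)) = 4226.755 km
|dₓₜ| = 4226.755 km

4227 km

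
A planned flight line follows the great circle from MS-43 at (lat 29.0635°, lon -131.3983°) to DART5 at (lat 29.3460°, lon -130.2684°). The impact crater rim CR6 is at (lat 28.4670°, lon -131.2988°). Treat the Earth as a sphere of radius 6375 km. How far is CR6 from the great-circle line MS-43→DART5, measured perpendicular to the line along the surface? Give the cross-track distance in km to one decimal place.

66.4 km

δ₁₃ = central angle MS-43→CR6 = 0.010522 rad  (haversine)
θ₁₃ = bearing MS-43→CR6 = 171.657°,  θ₁₂ = bearing MS-43→DART5 = 73.741°
dₓₜ = R·arcsin(sin δ₁₃ · sin(θ₁₃ − θ₁₂)) = 6375·arcsin(0.01052·sin(97.916°)) = 66.436 km
|dₓₜ| = 66.436 km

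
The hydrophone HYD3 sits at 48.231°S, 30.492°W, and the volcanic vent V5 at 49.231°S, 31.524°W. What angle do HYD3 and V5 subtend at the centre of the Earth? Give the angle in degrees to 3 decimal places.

1.210°

Δφ = -1.0000°,  Δλ = -1.0320°
a = sin²(Δφ/2) + cos φ₁ cos φ₂ sin²(Δλ/2) = 0.000111
c = 2·arcsin(√a) = 0.021113 rad = 1.2097°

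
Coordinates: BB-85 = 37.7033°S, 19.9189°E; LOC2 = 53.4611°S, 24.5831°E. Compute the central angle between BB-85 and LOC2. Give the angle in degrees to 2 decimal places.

Δφ = -15.7578°,  Δλ = 4.6642°
a = sin²(Δφ/2) + cos φ₁ cos φ₂ sin²(Δλ/2) = 0.019571
c = 2·arcsin(√a) = 0.280712 rad = 16.0836°

16.08°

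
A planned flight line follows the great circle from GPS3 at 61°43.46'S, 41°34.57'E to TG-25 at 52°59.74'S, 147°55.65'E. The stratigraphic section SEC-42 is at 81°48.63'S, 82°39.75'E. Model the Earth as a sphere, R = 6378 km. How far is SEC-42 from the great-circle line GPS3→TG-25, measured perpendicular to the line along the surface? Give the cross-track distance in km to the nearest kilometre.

1371 km

GPS3: φ = -61.72433°, λ = +41.57617°
TG-25: φ = -52.99567°, λ = +147.92750°
SEC-42: φ = -81.81050°, λ = +82.66250°
δ₁₃ = central angle GPS3→SEC-42 = 0.396137 rad  (haversine)
θ₁₃ = bearing GPS3→SEC-42 = 165.959°,  θ₁₂ = bearing GPS3→TG-25 = 132.409°
dₓₜ = R·arcsin(sin δ₁₃ · sin(θ₁₃ − θ₁₂)) = 6378·arcsin(0.38586·sin(33.550°)) = 1370.621 km
|dₓₜ| = 1370.621 km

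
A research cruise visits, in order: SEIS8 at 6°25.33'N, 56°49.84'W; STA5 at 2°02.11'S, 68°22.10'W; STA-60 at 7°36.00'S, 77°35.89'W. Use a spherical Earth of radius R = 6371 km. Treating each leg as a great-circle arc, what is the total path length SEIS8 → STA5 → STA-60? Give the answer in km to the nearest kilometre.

SEIS8: φ = +6.42217°, λ = -56.83067°
STA5: φ = -2.03517°, λ = -68.36833°
STA-60: φ = -7.60000°, λ = -77.59817°
SEIS8→STA5: c = 0.249409 rad, d = 1588.98 km
STA5→STA-60: c = 0.187562 rad, d = 1194.96 km
Total = 1588.98 + 1194.96 = 2783.94 km

2784 km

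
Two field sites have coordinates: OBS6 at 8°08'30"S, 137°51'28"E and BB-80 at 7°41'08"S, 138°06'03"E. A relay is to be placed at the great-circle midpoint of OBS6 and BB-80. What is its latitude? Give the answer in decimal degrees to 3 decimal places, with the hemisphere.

OBS6: φ = -8.14167°, λ = +137.85778°
BB-80: φ = -7.68556°, λ = +138.10083°
Bx = cos φ₂ cos Δλ = 0.991008,  By = cos φ₂ sin Δλ = 0.004204
φₘ = atan2(sin φ₁ + sin φ₂, √((cos φ₁ + Bx)² + By²)) = -7.91363°
λₘ = λ₁ + atan2(By, cos φ₁ + Bx) = 137.97937°

7.914°S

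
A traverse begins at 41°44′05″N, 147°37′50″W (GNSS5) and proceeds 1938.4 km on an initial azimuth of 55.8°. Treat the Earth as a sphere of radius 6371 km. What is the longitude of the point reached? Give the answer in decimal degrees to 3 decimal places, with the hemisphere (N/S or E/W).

125.187°W

GNSS5: φ = +41.73472°, λ = -147.63056°
δ = d/R = 1938.4/6371 = 0.304254 rad
φ₂ = arcsin(sin φ₁ cos δ + cos φ₁ sin δ cos θ)
   = arcsin(0.66568·0.95407 + 0.74623·0.29958·0.56208) = 49.53183°
λ₂ = λ₁ + atan2(sin θ sin δ cos φ₁, cos δ − sin φ₁ sin φ₂) = -125.18726°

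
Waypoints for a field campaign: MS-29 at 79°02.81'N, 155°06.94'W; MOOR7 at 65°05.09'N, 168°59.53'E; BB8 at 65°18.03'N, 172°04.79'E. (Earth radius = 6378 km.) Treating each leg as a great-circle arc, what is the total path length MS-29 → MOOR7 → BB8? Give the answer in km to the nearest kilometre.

2061 km

MS-29: φ = +79.04683°, λ = -155.11567°
MOOR7: φ = +65.08483°, λ = +168.99217°
BB8: φ = +65.30050°, λ = +172.07983°
MS-29→MOOR7: c = 0.300268 rad, d = 1915.11 km
MOOR7→BB8: c = 0.022919 rad, d = 146.18 km
Total = 1915.11 + 146.18 = 2061.29 km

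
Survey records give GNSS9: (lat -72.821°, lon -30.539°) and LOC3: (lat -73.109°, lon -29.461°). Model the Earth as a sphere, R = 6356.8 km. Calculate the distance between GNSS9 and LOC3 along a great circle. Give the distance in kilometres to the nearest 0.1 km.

47.4 km

Δφ = -0.2880°,  Δλ = 1.0780°
a = sin²(Δφ/2) + cos φ₁ cos φ₂ sin²(Δλ/2) = 0.000014
c = 2·arcsin(√a) = 0.007459 rad = 0.4274°
d = R·c = 6356.8 × 0.007459 = 47.4 km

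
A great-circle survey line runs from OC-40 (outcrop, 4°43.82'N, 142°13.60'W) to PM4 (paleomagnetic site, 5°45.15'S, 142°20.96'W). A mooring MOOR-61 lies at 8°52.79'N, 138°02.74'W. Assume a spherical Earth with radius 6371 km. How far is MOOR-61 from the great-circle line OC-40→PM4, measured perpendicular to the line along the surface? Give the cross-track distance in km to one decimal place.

453.9 km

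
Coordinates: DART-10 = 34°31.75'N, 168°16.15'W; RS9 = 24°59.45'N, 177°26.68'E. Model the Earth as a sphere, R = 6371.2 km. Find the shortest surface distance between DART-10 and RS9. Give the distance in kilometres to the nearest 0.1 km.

DART-10: φ = +34.52917°, λ = -168.26917°
RS9: φ = +24.99083°, λ = +177.44467°
Δφ = -9.5383°,  Δλ = -14.2862°
a = sin²(Δφ/2) + cos φ₁ cos φ₂ sin²(Δλ/2) = 0.018458
c = 2·arcsin(√a) = 0.272566 rad = 15.6169°
d = R·c = 6371.2 × 0.272566 = 1736.6 km

1736.6 km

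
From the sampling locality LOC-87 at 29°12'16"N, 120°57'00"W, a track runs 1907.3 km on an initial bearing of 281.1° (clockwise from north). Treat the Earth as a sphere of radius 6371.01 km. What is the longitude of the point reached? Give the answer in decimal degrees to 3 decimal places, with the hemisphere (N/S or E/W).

140.693°W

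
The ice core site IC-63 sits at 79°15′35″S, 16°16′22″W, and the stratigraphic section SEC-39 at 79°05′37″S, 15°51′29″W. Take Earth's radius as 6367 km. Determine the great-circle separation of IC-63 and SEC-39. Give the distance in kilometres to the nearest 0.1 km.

IC-63: φ = -79.25972°, λ = -16.27278°
SEC-39: φ = -79.09361°, λ = -15.85806°
Δφ = 0.1661°,  Δλ = 0.4147°
a = sin²(Δφ/2) + cos φ₁ cos φ₂ sin²(Δλ/2) = 0.000003
c = 2·arcsin(√a) = 0.003202 rad = 0.1835°
d = R·c = 6367 × 0.003202 = 20.4 km

20.4 km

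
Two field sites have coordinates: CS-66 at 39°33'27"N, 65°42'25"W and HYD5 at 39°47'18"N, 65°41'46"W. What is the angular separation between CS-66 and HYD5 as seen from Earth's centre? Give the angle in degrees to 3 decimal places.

0.231°

CS-66: φ = +39.55750°, λ = -65.70694°
HYD5: φ = +39.78833°, λ = -65.69611°
Δφ = 0.2308°,  Δλ = 0.0108°
a = sin²(Δφ/2) + cos φ₁ cos φ₂ sin²(Δλ/2) = 0.000004
c = 2·arcsin(√a) = 0.004031 rad = 0.2310°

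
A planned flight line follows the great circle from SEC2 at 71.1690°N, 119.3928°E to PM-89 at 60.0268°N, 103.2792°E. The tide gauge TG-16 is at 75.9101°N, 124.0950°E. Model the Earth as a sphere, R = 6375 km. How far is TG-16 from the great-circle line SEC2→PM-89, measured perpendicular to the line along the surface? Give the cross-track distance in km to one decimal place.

231.1 km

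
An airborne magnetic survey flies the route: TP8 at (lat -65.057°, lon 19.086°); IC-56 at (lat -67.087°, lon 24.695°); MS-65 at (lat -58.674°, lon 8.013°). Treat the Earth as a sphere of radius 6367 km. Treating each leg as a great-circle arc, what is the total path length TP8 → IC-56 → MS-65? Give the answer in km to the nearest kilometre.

1591 km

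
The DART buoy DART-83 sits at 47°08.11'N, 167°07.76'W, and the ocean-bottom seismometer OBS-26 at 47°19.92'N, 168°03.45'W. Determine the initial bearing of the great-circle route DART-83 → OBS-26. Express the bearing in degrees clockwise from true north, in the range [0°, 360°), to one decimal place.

287.7°

DART-83: φ = +47.13517°, λ = -167.12933°
OBS-26: φ = +47.33200°, λ = -168.05750°
Δλ = -0.9282°
y = sin Δλ · cos φ₂ = -0.010979
x = cos φ₁ sin φ₂ − sin φ₁ cos φ₂ cos Δλ = 0.003501
θ = atan2(y, x) = -72.3152° → 287.6848° (mod 360°)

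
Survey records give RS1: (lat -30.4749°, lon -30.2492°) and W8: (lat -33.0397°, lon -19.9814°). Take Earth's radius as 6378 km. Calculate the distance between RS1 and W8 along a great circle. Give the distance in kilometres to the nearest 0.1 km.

1012.4 km

Δφ = -2.5648°,  Δλ = 10.2678°
a = sin²(Δφ/2) + cos φ₁ cos φ₂ sin²(Δλ/2) = 0.006286
c = 2·arcsin(√a) = 0.158736 rad = 9.0949°
d = R·c = 6378 × 0.158736 = 1012.4 km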